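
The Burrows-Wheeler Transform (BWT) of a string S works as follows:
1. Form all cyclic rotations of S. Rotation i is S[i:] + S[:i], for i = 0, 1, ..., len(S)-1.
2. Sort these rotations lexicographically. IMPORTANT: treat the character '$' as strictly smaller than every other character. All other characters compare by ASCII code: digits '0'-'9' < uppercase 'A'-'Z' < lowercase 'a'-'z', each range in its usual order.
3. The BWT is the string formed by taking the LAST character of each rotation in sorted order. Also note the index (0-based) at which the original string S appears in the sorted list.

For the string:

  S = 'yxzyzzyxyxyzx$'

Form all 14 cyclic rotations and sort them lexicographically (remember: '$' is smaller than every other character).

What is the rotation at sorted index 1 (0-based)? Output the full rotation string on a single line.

Answer: x$yxzyzzyxyxyz

Derivation:
All 14 rotations (rotation i = S[i:]+S[:i]):
  rot[0] = yxzyzzyxyxyzx$
  rot[1] = xzyzzyxyxyzx$y
  rot[2] = zyzzyxyxyzx$yx
  rot[3] = yzzyxyxyzx$yxz
  rot[4] = zzyxyxyzx$yxzy
  rot[5] = zyxyxyzx$yxzyz
  rot[6] = yxyxyzx$yxzyzz
  rot[7] = xyxyzx$yxzyzzy
  rot[8] = yxyzx$yxzyzzyx
  rot[9] = xyzx$yxzyzzyxy
  rot[10] = yzx$yxzyzzyxyx
  rot[11] = zx$yxzyzzyxyxy
  rot[12] = x$yxzyzzyxyxyz
  rot[13] = $yxzyzzyxyxyzx
Sorted (with $ < everything):
  sorted[0] = $yxzyzzyxyxyzx
  sorted[1] = x$yxzyzzyxyxyz
  sorted[2] = xyxyzx$yxzyzzy
  sorted[3] = xyzx$yxzyzzyxy
  sorted[4] = xzyzzyxyxyzx$y
  sorted[5] = yxyxyzx$yxzyzz
  sorted[6] = yxyzx$yxzyzzyx
  sorted[7] = yxzyzzyxyxyzx$
  sorted[8] = yzx$yxzyzzyxyx
  sorted[9] = yzzyxyxyzx$yxz
  sorted[10] = zx$yxzyzzyxyxy
  sorted[11] = zyxyxyzx$yxzyz
  sorted[12] = zyzzyxyxyzx$yx
  sorted[13] = zzyxyxyzx$yxzy
sorted[1] = x$yxzyzzyxyxyz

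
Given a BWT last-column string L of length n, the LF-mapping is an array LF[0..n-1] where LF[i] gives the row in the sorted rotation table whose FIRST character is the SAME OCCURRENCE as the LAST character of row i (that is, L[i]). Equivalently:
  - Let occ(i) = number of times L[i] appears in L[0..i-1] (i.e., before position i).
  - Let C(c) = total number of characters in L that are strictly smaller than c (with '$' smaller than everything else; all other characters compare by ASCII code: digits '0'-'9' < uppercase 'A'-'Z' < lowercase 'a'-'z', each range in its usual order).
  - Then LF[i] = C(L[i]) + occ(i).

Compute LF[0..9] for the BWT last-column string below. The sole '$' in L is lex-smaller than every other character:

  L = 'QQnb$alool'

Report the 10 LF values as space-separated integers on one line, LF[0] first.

Answer: 1 2 7 4 0 3 5 8 9 6

Derivation:
Char counts: '$':1, 'Q':2, 'a':1, 'b':1, 'l':2, 'n':1, 'o':2
C (first-col start): C('$')=0, C('Q')=1, C('a')=3, C('b')=4, C('l')=5, C('n')=7, C('o')=8
L[0]='Q': occ=0, LF[0]=C('Q')+0=1+0=1
L[1]='Q': occ=1, LF[1]=C('Q')+1=1+1=2
L[2]='n': occ=0, LF[2]=C('n')+0=7+0=7
L[3]='b': occ=0, LF[3]=C('b')+0=4+0=4
L[4]='$': occ=0, LF[4]=C('$')+0=0+0=0
L[5]='a': occ=0, LF[5]=C('a')+0=3+0=3
L[6]='l': occ=0, LF[6]=C('l')+0=5+0=5
L[7]='o': occ=0, LF[7]=C('o')+0=8+0=8
L[8]='o': occ=1, LF[8]=C('o')+1=8+1=9
L[9]='l': occ=1, LF[9]=C('l')+1=5+1=6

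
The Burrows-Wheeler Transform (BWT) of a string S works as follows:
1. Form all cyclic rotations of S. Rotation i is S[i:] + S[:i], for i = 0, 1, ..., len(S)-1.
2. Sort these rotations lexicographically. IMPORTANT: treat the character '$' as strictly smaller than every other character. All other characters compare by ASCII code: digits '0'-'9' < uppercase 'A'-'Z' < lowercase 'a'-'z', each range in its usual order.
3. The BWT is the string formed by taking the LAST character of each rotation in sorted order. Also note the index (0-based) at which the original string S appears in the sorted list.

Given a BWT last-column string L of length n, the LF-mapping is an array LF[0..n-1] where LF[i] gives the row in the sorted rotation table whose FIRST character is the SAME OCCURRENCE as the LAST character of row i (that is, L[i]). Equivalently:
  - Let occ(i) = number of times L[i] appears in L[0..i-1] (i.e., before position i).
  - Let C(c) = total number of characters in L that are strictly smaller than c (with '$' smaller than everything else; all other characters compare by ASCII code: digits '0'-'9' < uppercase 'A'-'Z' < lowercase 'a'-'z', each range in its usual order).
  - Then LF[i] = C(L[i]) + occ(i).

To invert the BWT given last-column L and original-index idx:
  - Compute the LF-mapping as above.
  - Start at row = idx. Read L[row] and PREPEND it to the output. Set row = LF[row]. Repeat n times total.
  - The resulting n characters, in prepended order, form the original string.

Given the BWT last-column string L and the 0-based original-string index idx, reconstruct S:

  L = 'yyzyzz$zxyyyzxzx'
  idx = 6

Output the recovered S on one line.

Answer: yxzzzyxyzxzyyzy$

Derivation:
LF mapping: 4 5 10 6 11 12 0 13 1 7 8 9 14 2 15 3
Walk LF starting at row 6, prepending L[row]:
  step 1: row=6, L[6]='$', prepend. Next row=LF[6]=0
  step 2: row=0, L[0]='y', prepend. Next row=LF[0]=4
  step 3: row=4, L[4]='z', prepend. Next row=LF[4]=11
  step 4: row=11, L[11]='y', prepend. Next row=LF[11]=9
  step 5: row=9, L[9]='y', prepend. Next row=LF[9]=7
  step 6: row=7, L[7]='z', prepend. Next row=LF[7]=13
  step 7: row=13, L[13]='x', prepend. Next row=LF[13]=2
  step 8: row=2, L[2]='z', prepend. Next row=LF[2]=10
  step 9: row=10, L[10]='y', prepend. Next row=LF[10]=8
  step 10: row=8, L[8]='x', prepend. Next row=LF[8]=1
  step 11: row=1, L[1]='y', prepend. Next row=LF[1]=5
  step 12: row=5, L[5]='z', prepend. Next row=LF[5]=12
  step 13: row=12, L[12]='z', prepend. Next row=LF[12]=14
  step 14: row=14, L[14]='z', prepend. Next row=LF[14]=15
  step 15: row=15, L[15]='x', prepend. Next row=LF[15]=3
  step 16: row=3, L[3]='y', prepend. Next row=LF[3]=6
Reversed output: yxzzzyxyzxzyyzy$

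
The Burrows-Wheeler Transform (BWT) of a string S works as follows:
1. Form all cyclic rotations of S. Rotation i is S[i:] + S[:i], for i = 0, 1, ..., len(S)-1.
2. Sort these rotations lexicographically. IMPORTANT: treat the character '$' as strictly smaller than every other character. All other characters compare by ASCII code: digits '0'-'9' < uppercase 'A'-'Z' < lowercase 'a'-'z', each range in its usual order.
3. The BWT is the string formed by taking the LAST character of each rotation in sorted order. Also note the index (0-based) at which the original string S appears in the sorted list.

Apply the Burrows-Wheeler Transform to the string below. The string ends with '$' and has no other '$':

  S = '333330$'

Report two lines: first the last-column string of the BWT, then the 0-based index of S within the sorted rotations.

All 7 rotations (rotation i = S[i:]+S[:i]):
  rot[0] = 333330$
  rot[1] = 33330$3
  rot[2] = 3330$33
  rot[3] = 330$333
  rot[4] = 30$3333
  rot[5] = 0$33333
  rot[6] = $333330
Sorted (with $ < everything):
  sorted[0] = $333330  (last char: '0')
  sorted[1] = 0$33333  (last char: '3')
  sorted[2] = 30$3333  (last char: '3')
  sorted[3] = 330$333  (last char: '3')
  sorted[4] = 3330$33  (last char: '3')
  sorted[5] = 33330$3  (last char: '3')
  sorted[6] = 333330$  (last char: '$')
Last column: 033333$
Original string S is at sorted index 6

Answer: 033333$
6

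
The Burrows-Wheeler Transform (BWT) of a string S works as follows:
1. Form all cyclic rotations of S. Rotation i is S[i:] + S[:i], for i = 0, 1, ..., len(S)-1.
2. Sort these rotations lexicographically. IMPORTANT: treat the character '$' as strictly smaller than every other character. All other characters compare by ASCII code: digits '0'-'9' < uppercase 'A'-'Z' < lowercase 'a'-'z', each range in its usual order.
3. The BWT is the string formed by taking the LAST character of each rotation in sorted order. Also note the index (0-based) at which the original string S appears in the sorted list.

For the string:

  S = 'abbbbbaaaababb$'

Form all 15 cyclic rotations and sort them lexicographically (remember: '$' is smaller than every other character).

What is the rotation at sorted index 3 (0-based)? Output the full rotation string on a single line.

All 15 rotations (rotation i = S[i:]+S[:i]):
  rot[0] = abbbbbaaaababb$
  rot[1] = bbbbbaaaababb$a
  rot[2] = bbbbaaaababb$ab
  rot[3] = bbbaaaababb$abb
  rot[4] = bbaaaababb$abbb
  rot[5] = baaaababb$abbbb
  rot[6] = aaaababb$abbbbb
  rot[7] = aaababb$abbbbba
  rot[8] = aababb$abbbbbaa
  rot[9] = ababb$abbbbbaaa
  rot[10] = babb$abbbbbaaaa
  rot[11] = abb$abbbbbaaaab
  rot[12] = bb$abbbbbaaaaba
  rot[13] = b$abbbbbaaaabab
  rot[14] = $abbbbbaaaababb
Sorted (with $ < everything):
  sorted[0] = $abbbbbaaaababb
  sorted[1] = aaaababb$abbbbb
  sorted[2] = aaababb$abbbbba
  sorted[3] = aababb$abbbbbaa
  sorted[4] = ababb$abbbbbaaa
  sorted[5] = abb$abbbbbaaaab
  sorted[6] = abbbbbaaaababb$
  sorted[7] = b$abbbbbaaaabab
  sorted[8] = baaaababb$abbbb
  sorted[9] = babb$abbbbbaaaa
  sorted[10] = bb$abbbbbaaaaba
  sorted[11] = bbaaaababb$abbb
  sorted[12] = bbbaaaababb$abb
  sorted[13] = bbbbaaaababb$ab
  sorted[14] = bbbbbaaaababb$a
sorted[3] = aababb$abbbbbaa

Answer: aababb$abbbbbaa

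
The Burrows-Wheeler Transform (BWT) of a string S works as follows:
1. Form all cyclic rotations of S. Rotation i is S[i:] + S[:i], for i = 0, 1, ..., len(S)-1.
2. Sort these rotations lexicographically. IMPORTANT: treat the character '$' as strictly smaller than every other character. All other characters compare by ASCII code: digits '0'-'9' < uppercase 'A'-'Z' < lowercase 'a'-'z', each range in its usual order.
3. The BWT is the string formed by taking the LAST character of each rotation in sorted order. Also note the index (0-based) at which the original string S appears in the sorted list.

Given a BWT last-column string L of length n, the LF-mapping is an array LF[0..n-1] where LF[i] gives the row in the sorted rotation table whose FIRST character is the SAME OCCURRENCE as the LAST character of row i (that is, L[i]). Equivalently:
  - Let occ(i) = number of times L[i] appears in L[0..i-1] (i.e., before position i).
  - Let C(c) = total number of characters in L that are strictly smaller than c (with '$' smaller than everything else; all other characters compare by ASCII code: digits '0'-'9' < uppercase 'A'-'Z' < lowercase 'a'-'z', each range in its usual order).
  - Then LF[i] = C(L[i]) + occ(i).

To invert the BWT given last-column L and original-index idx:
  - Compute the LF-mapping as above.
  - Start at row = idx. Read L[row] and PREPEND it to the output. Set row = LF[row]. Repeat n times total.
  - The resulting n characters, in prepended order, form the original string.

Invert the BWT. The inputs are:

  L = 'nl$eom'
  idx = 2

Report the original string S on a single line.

LF mapping: 4 2 0 1 5 3
Walk LF starting at row 2, prepending L[row]:
  step 1: row=2, L[2]='$', prepend. Next row=LF[2]=0
  step 2: row=0, L[0]='n', prepend. Next row=LF[0]=4
  step 3: row=4, L[4]='o', prepend. Next row=LF[4]=5
  step 4: row=5, L[5]='m', prepend. Next row=LF[5]=3
  step 5: row=3, L[3]='e', prepend. Next row=LF[3]=1
  step 6: row=1, L[1]='l', prepend. Next row=LF[1]=2
Reversed output: lemon$

Answer: lemon$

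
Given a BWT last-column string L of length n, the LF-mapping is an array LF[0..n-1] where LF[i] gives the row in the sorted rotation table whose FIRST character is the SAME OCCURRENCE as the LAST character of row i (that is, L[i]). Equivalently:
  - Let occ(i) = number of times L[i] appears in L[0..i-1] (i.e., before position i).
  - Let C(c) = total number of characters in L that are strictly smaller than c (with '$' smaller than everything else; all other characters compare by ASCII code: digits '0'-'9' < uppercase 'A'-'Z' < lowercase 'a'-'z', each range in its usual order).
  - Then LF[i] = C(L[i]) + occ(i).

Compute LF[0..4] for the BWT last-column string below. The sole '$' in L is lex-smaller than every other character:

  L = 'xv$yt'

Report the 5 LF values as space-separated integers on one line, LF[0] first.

Answer: 3 2 0 4 1

Derivation:
Char counts: '$':1, 't':1, 'v':1, 'x':1, 'y':1
C (first-col start): C('$')=0, C('t')=1, C('v')=2, C('x')=3, C('y')=4
L[0]='x': occ=0, LF[0]=C('x')+0=3+0=3
L[1]='v': occ=0, LF[1]=C('v')+0=2+0=2
L[2]='$': occ=0, LF[2]=C('$')+0=0+0=0
L[3]='y': occ=0, LF[3]=C('y')+0=4+0=4
L[4]='t': occ=0, LF[4]=C('t')+0=1+0=1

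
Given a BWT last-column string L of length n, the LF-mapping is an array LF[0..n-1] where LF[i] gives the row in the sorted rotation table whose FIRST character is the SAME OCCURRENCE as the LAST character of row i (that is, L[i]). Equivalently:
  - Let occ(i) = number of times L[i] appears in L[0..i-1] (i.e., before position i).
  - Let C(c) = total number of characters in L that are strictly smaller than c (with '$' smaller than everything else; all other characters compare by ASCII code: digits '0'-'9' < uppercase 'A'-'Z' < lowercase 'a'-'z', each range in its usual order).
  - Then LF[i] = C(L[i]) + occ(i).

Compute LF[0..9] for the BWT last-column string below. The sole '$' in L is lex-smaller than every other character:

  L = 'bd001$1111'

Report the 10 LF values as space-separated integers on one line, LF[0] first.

Char counts: '$':1, '0':2, '1':5, 'b':1, 'd':1
C (first-col start): C('$')=0, C('0')=1, C('1')=3, C('b')=8, C('d')=9
L[0]='b': occ=0, LF[0]=C('b')+0=8+0=8
L[1]='d': occ=0, LF[1]=C('d')+0=9+0=9
L[2]='0': occ=0, LF[2]=C('0')+0=1+0=1
L[3]='0': occ=1, LF[3]=C('0')+1=1+1=2
L[4]='1': occ=0, LF[4]=C('1')+0=3+0=3
L[5]='$': occ=0, LF[5]=C('$')+0=0+0=0
L[6]='1': occ=1, LF[6]=C('1')+1=3+1=4
L[7]='1': occ=2, LF[7]=C('1')+2=3+2=5
L[8]='1': occ=3, LF[8]=C('1')+3=3+3=6
L[9]='1': occ=4, LF[9]=C('1')+4=3+4=7

Answer: 8 9 1 2 3 0 4 5 6 7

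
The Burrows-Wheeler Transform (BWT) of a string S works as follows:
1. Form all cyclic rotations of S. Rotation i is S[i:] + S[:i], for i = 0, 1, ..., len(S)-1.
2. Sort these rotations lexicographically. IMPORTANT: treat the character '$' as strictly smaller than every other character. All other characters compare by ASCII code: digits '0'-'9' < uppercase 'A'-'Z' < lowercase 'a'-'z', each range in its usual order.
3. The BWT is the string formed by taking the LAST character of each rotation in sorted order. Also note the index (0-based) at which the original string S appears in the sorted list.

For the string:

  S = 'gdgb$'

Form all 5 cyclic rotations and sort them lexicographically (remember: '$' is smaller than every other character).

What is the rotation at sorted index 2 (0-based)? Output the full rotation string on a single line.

All 5 rotations (rotation i = S[i:]+S[:i]):
  rot[0] = gdgb$
  rot[1] = dgb$g
  rot[2] = gb$gd
  rot[3] = b$gdg
  rot[4] = $gdgb
Sorted (with $ < everything):
  sorted[0] = $gdgb
  sorted[1] = b$gdg
  sorted[2] = dgb$g
  sorted[3] = gb$gd
  sorted[4] = gdgb$
sorted[2] = dgb$g

Answer: dgb$g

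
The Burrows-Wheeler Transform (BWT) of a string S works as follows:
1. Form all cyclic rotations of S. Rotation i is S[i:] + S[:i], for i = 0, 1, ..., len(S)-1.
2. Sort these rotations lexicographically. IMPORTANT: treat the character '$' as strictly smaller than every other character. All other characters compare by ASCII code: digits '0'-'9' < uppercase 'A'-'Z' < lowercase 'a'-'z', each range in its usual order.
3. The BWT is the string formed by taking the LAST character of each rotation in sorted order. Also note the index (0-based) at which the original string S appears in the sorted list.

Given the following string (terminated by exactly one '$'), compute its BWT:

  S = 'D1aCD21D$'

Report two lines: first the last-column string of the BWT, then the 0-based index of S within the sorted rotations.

Answer: D2DDa1$C1
6

Derivation:
All 9 rotations (rotation i = S[i:]+S[:i]):
  rot[0] = D1aCD21D$
  rot[1] = 1aCD21D$D
  rot[2] = aCD21D$D1
  rot[3] = CD21D$D1a
  rot[4] = D21D$D1aC
  rot[5] = 21D$D1aCD
  rot[6] = 1D$D1aCD2
  rot[7] = D$D1aCD21
  rot[8] = $D1aCD21D
Sorted (with $ < everything):
  sorted[0] = $D1aCD21D  (last char: 'D')
  sorted[1] = 1D$D1aCD2  (last char: '2')
  sorted[2] = 1aCD21D$D  (last char: 'D')
  sorted[3] = 21D$D1aCD  (last char: 'D')
  sorted[4] = CD21D$D1a  (last char: 'a')
  sorted[5] = D$D1aCD21  (last char: '1')
  sorted[6] = D1aCD21D$  (last char: '$')
  sorted[7] = D21D$D1aC  (last char: 'C')
  sorted[8] = aCD21D$D1  (last char: '1')
Last column: D2DDa1$C1
Original string S is at sorted index 6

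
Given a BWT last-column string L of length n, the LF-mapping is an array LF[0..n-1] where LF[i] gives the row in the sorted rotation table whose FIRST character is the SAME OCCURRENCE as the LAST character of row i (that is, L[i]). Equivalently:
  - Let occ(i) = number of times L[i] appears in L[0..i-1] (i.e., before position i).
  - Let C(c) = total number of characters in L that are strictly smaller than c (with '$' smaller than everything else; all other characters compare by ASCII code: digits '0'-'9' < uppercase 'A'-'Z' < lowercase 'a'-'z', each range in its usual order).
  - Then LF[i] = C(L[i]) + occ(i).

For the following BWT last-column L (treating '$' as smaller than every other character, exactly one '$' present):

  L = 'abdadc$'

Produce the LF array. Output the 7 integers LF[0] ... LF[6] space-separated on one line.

Char counts: '$':1, 'a':2, 'b':1, 'c':1, 'd':2
C (first-col start): C('$')=0, C('a')=1, C('b')=3, C('c')=4, C('d')=5
L[0]='a': occ=0, LF[0]=C('a')+0=1+0=1
L[1]='b': occ=0, LF[1]=C('b')+0=3+0=3
L[2]='d': occ=0, LF[2]=C('d')+0=5+0=5
L[3]='a': occ=1, LF[3]=C('a')+1=1+1=2
L[4]='d': occ=1, LF[4]=C('d')+1=5+1=6
L[5]='c': occ=0, LF[5]=C('c')+0=4+0=4
L[6]='$': occ=0, LF[6]=C('$')+0=0+0=0

Answer: 1 3 5 2 6 4 0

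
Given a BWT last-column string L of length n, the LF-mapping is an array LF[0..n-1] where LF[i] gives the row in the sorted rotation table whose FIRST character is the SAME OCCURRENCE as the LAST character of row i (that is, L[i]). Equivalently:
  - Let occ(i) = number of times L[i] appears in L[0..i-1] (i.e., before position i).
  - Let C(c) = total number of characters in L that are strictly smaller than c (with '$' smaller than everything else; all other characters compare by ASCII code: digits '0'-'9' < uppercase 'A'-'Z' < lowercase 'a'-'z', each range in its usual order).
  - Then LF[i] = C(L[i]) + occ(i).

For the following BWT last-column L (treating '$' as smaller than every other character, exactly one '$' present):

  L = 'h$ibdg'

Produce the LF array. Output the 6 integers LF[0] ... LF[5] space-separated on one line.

Char counts: '$':1, 'b':1, 'd':1, 'g':1, 'h':1, 'i':1
C (first-col start): C('$')=0, C('b')=1, C('d')=2, C('g')=3, C('h')=4, C('i')=5
L[0]='h': occ=0, LF[0]=C('h')+0=4+0=4
L[1]='$': occ=0, LF[1]=C('$')+0=0+0=0
L[2]='i': occ=0, LF[2]=C('i')+0=5+0=5
L[3]='b': occ=0, LF[3]=C('b')+0=1+0=1
L[4]='d': occ=0, LF[4]=C('d')+0=2+0=2
L[5]='g': occ=0, LF[5]=C('g')+0=3+0=3

Answer: 4 0 5 1 2 3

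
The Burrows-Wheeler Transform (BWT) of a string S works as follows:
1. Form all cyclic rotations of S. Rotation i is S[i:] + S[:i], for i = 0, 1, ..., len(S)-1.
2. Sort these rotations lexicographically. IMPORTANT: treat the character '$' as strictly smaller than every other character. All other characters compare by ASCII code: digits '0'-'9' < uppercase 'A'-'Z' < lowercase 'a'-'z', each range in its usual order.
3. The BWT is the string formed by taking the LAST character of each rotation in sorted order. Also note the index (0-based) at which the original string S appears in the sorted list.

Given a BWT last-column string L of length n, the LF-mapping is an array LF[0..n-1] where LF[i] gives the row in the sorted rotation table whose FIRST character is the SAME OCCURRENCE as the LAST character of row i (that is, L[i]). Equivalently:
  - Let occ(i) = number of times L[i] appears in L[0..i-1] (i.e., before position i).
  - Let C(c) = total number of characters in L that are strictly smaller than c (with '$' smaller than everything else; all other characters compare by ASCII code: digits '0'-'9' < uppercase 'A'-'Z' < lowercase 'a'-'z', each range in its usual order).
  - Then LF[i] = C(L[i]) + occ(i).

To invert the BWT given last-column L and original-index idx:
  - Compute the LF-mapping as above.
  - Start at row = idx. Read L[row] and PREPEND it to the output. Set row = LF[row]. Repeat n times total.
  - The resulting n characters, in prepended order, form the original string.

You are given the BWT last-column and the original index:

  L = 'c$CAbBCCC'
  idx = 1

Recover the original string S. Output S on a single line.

LF mapping: 8 0 3 1 7 2 4 5 6
Walk LF starting at row 1, prepending L[row]:
  step 1: row=1, L[1]='$', prepend. Next row=LF[1]=0
  step 2: row=0, L[0]='c', prepend. Next row=LF[0]=8
  step 3: row=8, L[8]='C', prepend. Next row=LF[8]=6
  step 4: row=6, L[6]='C', prepend. Next row=LF[6]=4
  step 5: row=4, L[4]='b', prepend. Next row=LF[4]=7
  step 6: row=7, L[7]='C', prepend. Next row=LF[7]=5
  step 7: row=5, L[5]='B', prepend. Next row=LF[5]=2
  step 8: row=2, L[2]='C', prepend. Next row=LF[2]=3
  step 9: row=3, L[3]='A', prepend. Next row=LF[3]=1
Reversed output: ACBCbCCc$

Answer: ACBCbCCc$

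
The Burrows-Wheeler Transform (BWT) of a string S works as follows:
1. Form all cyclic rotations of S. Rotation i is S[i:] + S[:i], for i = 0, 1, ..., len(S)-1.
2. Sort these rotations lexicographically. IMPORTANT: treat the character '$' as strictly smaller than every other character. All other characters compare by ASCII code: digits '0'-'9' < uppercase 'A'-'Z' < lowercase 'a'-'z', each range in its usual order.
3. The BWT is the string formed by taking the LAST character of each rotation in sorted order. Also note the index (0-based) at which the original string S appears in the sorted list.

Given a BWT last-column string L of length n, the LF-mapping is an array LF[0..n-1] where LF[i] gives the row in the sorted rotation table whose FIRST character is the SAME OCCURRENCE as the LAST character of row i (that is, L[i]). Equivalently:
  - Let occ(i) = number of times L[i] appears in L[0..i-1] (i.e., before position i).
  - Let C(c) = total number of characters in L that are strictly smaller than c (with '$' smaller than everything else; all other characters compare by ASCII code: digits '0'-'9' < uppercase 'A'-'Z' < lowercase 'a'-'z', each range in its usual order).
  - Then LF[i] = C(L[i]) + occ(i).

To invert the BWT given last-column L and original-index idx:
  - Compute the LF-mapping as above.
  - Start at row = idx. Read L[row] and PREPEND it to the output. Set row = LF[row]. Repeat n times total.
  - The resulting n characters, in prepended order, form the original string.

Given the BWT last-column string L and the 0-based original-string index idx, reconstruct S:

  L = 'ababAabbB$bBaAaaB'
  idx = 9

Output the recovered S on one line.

Answer: abABabaAbBaBbaba$

Derivation:
LF mapping: 6 12 7 13 1 8 14 15 3 0 16 4 9 2 10 11 5
Walk LF starting at row 9, prepending L[row]:
  step 1: row=9, L[9]='$', prepend. Next row=LF[9]=0
  step 2: row=0, L[0]='a', prepend. Next row=LF[0]=6
  step 3: row=6, L[6]='b', prepend. Next row=LF[6]=14
  step 4: row=14, L[14]='a', prepend. Next row=LF[14]=10
  step 5: row=10, L[10]='b', prepend. Next row=LF[10]=16
  step 6: row=16, L[16]='B', prepend. Next row=LF[16]=5
  step 7: row=5, L[5]='a', prepend. Next row=LF[5]=8
  step 8: row=8, L[8]='B', prepend. Next row=LF[8]=3
  step 9: row=3, L[3]='b', prepend. Next row=LF[3]=13
  step 10: row=13, L[13]='A', prepend. Next row=LF[13]=2
  step 11: row=2, L[2]='a', prepend. Next row=LF[2]=7
  step 12: row=7, L[7]='b', prepend. Next row=LF[7]=15
  step 13: row=15, L[15]='a', prepend. Next row=LF[15]=11
  step 14: row=11, L[11]='B', prepend. Next row=LF[11]=4
  step 15: row=4, L[4]='A', prepend. Next row=LF[4]=1
  step 16: row=1, L[1]='b', prepend. Next row=LF[1]=12
  step 17: row=12, L[12]='a', prepend. Next row=LF[12]=9
Reversed output: abABabaAbBaBbaba$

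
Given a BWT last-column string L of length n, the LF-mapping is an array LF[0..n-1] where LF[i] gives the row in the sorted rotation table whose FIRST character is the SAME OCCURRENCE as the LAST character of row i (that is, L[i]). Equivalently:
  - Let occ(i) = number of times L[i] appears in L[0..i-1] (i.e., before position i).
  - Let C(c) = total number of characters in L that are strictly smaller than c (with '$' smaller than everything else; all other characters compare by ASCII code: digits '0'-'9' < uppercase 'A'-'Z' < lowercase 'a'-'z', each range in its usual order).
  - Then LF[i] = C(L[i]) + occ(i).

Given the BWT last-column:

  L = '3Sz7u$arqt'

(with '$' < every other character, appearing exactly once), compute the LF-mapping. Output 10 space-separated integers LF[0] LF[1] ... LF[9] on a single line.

Answer: 1 3 9 2 8 0 4 6 5 7

Derivation:
Char counts: '$':1, '3':1, '7':1, 'S':1, 'a':1, 'q':1, 'r':1, 't':1, 'u':1, 'z':1
C (first-col start): C('$')=0, C('3')=1, C('7')=2, C('S')=3, C('a')=4, C('q')=5, C('r')=6, C('t')=7, C('u')=8, C('z')=9
L[0]='3': occ=0, LF[0]=C('3')+0=1+0=1
L[1]='S': occ=0, LF[1]=C('S')+0=3+0=3
L[2]='z': occ=0, LF[2]=C('z')+0=9+0=9
L[3]='7': occ=0, LF[3]=C('7')+0=2+0=2
L[4]='u': occ=0, LF[4]=C('u')+0=8+0=8
L[5]='$': occ=0, LF[5]=C('$')+0=0+0=0
L[6]='a': occ=0, LF[6]=C('a')+0=4+0=4
L[7]='r': occ=0, LF[7]=C('r')+0=6+0=6
L[8]='q': occ=0, LF[8]=C('q')+0=5+0=5
L[9]='t': occ=0, LF[9]=C('t')+0=7+0=7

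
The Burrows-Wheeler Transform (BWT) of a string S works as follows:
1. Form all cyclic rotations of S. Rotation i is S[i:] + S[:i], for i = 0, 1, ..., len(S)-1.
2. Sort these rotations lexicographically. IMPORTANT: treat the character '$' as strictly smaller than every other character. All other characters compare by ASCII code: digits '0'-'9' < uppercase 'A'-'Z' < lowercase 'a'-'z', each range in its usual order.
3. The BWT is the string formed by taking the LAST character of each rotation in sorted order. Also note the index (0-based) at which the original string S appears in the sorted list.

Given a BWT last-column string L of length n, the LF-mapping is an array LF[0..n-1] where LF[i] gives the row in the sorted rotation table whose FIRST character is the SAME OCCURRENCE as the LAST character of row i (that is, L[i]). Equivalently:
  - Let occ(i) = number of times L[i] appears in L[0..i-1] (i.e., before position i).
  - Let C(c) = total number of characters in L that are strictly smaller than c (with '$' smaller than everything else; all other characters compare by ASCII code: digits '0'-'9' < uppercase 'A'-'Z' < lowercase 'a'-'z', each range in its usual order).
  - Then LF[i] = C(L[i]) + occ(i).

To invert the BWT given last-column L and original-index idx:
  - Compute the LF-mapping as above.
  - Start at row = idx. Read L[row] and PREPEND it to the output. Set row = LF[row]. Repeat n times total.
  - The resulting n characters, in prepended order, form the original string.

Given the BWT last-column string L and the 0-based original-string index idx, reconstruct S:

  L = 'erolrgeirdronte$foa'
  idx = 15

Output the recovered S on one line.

LF mapping: 3 14 11 9 15 7 4 8 16 2 17 12 10 18 5 0 6 13 1
Walk LF starting at row 15, prepending L[row]:
  step 1: row=15, L[15]='$', prepend. Next row=LF[15]=0
  step 2: row=0, L[0]='e', prepend. Next row=LF[0]=3
  step 3: row=3, L[3]='l', prepend. Next row=LF[3]=9
  step 4: row=9, L[9]='d', prepend. Next row=LF[9]=2
  step 5: row=2, L[2]='o', prepend. Next row=LF[2]=11
  step 6: row=11, L[11]='o', prepend. Next row=LF[11]=12
  step 7: row=12, L[12]='n', prepend. Next row=LF[12]=10
  step 8: row=10, L[10]='r', prepend. Next row=LF[10]=17
  step 9: row=17, L[17]='o', prepend. Next row=LF[17]=13
  step 10: row=13, L[13]='t', prepend. Next row=LF[13]=18
  step 11: row=18, L[18]='a', prepend. Next row=LF[18]=1
  step 12: row=1, L[1]='r', prepend. Next row=LF[1]=14
  step 13: row=14, L[14]='e', prepend. Next row=LF[14]=5
  step 14: row=5, L[5]='g', prepend. Next row=LF[5]=7
  step 15: row=7, L[7]='i', prepend. Next row=LF[7]=8
  step 16: row=8, L[8]='r', prepend. Next row=LF[8]=16
  step 17: row=16, L[16]='f', prepend. Next row=LF[16]=6
  step 18: row=6, L[6]='e', prepend. Next row=LF[6]=4
  step 19: row=4, L[4]='r', prepend. Next row=LF[4]=15
Reversed output: refrigeratornoodle$

Answer: refrigeratornoodle$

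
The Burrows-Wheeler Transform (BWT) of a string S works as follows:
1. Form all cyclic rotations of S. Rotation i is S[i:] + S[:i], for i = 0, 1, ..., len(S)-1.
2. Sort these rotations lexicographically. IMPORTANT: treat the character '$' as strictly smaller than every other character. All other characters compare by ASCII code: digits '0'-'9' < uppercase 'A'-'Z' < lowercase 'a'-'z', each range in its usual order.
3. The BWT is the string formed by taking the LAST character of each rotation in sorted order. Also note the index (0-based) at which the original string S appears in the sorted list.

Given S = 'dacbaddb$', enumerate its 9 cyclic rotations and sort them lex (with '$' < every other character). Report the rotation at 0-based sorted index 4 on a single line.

All 9 rotations (rotation i = S[i:]+S[:i]):
  rot[0] = dacbaddb$
  rot[1] = acbaddb$d
  rot[2] = cbaddb$da
  rot[3] = baddb$dac
  rot[4] = addb$dacb
  rot[5] = ddb$dacba
  rot[6] = db$dacbad
  rot[7] = b$dacbadd
  rot[8] = $dacbaddb
Sorted (with $ < everything):
  sorted[0] = $dacbaddb
  sorted[1] = acbaddb$d
  sorted[2] = addb$dacb
  sorted[3] = b$dacbadd
  sorted[4] = baddb$dac
  sorted[5] = cbaddb$da
  sorted[6] = dacbaddb$
  sorted[7] = db$dacbad
  sorted[8] = ddb$dacba
sorted[4] = baddb$dac

Answer: baddb$dac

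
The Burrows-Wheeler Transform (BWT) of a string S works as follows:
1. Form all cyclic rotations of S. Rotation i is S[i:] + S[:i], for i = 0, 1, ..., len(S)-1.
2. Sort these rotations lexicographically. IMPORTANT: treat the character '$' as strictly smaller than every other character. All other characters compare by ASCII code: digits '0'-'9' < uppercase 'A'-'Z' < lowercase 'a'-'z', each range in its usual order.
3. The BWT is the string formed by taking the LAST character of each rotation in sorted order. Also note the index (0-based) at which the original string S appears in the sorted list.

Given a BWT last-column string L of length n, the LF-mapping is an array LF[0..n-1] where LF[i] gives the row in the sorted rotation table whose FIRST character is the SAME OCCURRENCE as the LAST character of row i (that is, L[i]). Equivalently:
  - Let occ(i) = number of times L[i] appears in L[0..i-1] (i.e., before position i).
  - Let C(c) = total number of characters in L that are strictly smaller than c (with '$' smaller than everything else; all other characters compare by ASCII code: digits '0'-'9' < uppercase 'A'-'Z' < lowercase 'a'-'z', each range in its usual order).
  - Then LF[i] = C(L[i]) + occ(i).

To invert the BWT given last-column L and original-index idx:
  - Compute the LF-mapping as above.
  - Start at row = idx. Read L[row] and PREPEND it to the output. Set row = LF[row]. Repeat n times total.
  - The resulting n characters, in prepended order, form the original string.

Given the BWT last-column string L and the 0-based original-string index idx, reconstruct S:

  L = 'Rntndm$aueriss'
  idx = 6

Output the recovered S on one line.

LF mapping: 1 7 12 8 3 6 0 2 13 4 9 5 10 11
Walk LF starting at row 6, prepending L[row]:
  step 1: row=6, L[6]='$', prepend. Next row=LF[6]=0
  step 2: row=0, L[0]='R', prepend. Next row=LF[0]=1
  step 3: row=1, L[1]='n', prepend. Next row=LF[1]=7
  step 4: row=7, L[7]='a', prepend. Next row=LF[7]=2
  step 5: row=2, L[2]='t', prepend. Next row=LF[2]=12
  step 6: row=12, L[12]='s', prepend. Next row=LF[12]=10
  step 7: row=10, L[10]='r', prepend. Next row=LF[10]=9
  step 8: row=9, L[9]='e', prepend. Next row=LF[9]=4
  step 9: row=4, L[4]='d', prepend. Next row=LF[4]=3
  step 10: row=3, L[3]='n', prepend. Next row=LF[3]=8
  step 11: row=8, L[8]='u', prepend. Next row=LF[8]=13
  step 12: row=13, L[13]='s', prepend. Next row=LF[13]=11
  step 13: row=11, L[11]='i', prepend. Next row=LF[11]=5
  step 14: row=5, L[5]='m', prepend. Next row=LF[5]=6
Reversed output: misunderstanR$

Answer: misunderstanR$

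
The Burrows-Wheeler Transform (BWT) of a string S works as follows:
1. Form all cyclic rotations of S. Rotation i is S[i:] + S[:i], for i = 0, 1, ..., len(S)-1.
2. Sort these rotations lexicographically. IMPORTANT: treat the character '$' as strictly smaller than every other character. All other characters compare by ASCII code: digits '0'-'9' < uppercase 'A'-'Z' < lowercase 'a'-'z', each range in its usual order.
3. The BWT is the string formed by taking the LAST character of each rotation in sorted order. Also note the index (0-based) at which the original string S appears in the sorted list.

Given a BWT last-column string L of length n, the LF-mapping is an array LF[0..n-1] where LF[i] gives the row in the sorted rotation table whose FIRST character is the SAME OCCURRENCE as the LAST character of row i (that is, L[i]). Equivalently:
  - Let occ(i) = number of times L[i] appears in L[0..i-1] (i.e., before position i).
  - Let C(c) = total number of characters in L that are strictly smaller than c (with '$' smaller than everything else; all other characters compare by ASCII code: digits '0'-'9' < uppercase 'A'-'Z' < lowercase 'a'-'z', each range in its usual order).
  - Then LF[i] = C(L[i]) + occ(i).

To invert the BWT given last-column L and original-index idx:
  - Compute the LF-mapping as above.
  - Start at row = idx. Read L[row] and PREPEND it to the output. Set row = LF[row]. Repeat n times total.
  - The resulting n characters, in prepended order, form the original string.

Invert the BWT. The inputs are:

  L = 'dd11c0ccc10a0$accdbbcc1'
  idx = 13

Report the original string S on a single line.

LF mapping: 20 21 4 5 12 1 13 14 15 6 2 8 3 0 9 16 17 22 10 11 18 19 7
Walk LF starting at row 13, prepending L[row]:
  step 1: row=13, L[13]='$', prepend. Next row=LF[13]=0
  step 2: row=0, L[0]='d', prepend. Next row=LF[0]=20
  step 3: row=20, L[20]='c', prepend. Next row=LF[20]=18
  step 4: row=18, L[18]='b', prepend. Next row=LF[18]=10
  step 5: row=10, L[10]='0', prepend. Next row=LF[10]=2
  step 6: row=2, L[2]='1', prepend. Next row=LF[2]=4
  step 7: row=4, L[4]='c', prepend. Next row=LF[4]=12
  step 8: row=12, L[12]='0', prepend. Next row=LF[12]=3
  step 9: row=3, L[3]='1', prepend. Next row=LF[3]=5
  step 10: row=5, L[5]='0', prepend. Next row=LF[5]=1
  step 11: row=1, L[1]='d', prepend. Next row=LF[1]=21
  step 12: row=21, L[21]='c', prepend. Next row=LF[21]=19
  step 13: row=19, L[19]='b', prepend. Next row=LF[19]=11
  step 14: row=11, L[11]='a', prepend. Next row=LF[11]=8
  step 15: row=8, L[8]='c', prepend. Next row=LF[8]=15
  step 16: row=15, L[15]='c', prepend. Next row=LF[15]=16
  step 17: row=16, L[16]='c', prepend. Next row=LF[16]=17
  step 18: row=17, L[17]='d', prepend. Next row=LF[17]=22
  step 19: row=22, L[22]='1', prepend. Next row=LF[22]=7
  step 20: row=7, L[7]='c', prepend. Next row=LF[7]=14
  step 21: row=14, L[14]='a', prepend. Next row=LF[14]=9
  step 22: row=9, L[9]='1', prepend. Next row=LF[9]=6
  step 23: row=6, L[6]='c', prepend. Next row=LF[6]=13
Reversed output: c1ac1dcccabcd010c10bcd$

Answer: c1ac1dcccabcd010c10bcd$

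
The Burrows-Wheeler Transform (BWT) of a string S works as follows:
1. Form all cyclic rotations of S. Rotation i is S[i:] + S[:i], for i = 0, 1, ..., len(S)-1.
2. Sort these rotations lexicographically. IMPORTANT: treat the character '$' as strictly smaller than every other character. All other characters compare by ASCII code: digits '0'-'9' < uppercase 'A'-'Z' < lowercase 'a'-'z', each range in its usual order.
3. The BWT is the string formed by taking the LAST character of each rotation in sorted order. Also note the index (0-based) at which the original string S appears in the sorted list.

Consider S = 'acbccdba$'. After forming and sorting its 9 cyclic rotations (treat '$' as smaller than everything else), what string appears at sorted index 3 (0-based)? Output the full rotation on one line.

Answer: ba$acbccd

Derivation:
All 9 rotations (rotation i = S[i:]+S[:i]):
  rot[0] = acbccdba$
  rot[1] = cbccdba$a
  rot[2] = bccdba$ac
  rot[3] = ccdba$acb
  rot[4] = cdba$acbc
  rot[5] = dba$acbcc
  rot[6] = ba$acbccd
  rot[7] = a$acbccdb
  rot[8] = $acbccdba
Sorted (with $ < everything):
  sorted[0] = $acbccdba
  sorted[1] = a$acbccdb
  sorted[2] = acbccdba$
  sorted[3] = ba$acbccd
  sorted[4] = bccdba$ac
  sorted[5] = cbccdba$a
  sorted[6] = ccdba$acb
  sorted[7] = cdba$acbc
  sorted[8] = dba$acbcc
sorted[3] = ba$acbccd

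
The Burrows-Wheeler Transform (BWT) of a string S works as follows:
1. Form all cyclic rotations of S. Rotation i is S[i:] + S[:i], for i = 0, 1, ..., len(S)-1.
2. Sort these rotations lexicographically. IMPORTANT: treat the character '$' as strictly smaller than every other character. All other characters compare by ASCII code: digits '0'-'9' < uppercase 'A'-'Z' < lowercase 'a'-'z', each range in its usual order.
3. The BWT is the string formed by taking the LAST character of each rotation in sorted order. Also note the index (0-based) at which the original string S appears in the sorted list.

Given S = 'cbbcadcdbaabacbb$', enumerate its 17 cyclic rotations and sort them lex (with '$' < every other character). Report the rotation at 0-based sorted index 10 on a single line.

Answer: bcadcdbaabacbb$cb

Derivation:
All 17 rotations (rotation i = S[i:]+S[:i]):
  rot[0] = cbbcadcdbaabacbb$
  rot[1] = bbcadcdbaabacbb$c
  rot[2] = bcadcdbaabacbb$cb
  rot[3] = cadcdbaabacbb$cbb
  rot[4] = adcdbaabacbb$cbbc
  rot[5] = dcdbaabacbb$cbbca
  rot[6] = cdbaabacbb$cbbcad
  rot[7] = dbaabacbb$cbbcadc
  rot[8] = baabacbb$cbbcadcd
  rot[9] = aabacbb$cbbcadcdb
  rot[10] = abacbb$cbbcadcdba
  rot[11] = bacbb$cbbcadcdbaa
  rot[12] = acbb$cbbcadcdbaab
  rot[13] = cbb$cbbcadcdbaaba
  rot[14] = bb$cbbcadcdbaabac
  rot[15] = b$cbbcadcdbaabacb
  rot[16] = $cbbcadcdbaabacbb
Sorted (with $ < everything):
  sorted[0] = $cbbcadcdbaabacbb
  sorted[1] = aabacbb$cbbcadcdb
  sorted[2] = abacbb$cbbcadcdba
  sorted[3] = acbb$cbbcadcdbaab
  sorted[4] = adcdbaabacbb$cbbc
  sorted[5] = b$cbbcadcdbaabacb
  sorted[6] = baabacbb$cbbcadcd
  sorted[7] = bacbb$cbbcadcdbaa
  sorted[8] = bb$cbbcadcdbaabac
  sorted[9] = bbcadcdbaabacbb$c
  sorted[10] = bcadcdbaabacbb$cb
  sorted[11] = cadcdbaabacbb$cbb
  sorted[12] = cbb$cbbcadcdbaaba
  sorted[13] = cbbcadcdbaabacbb$
  sorted[14] = cdbaabacbb$cbbcad
  sorted[15] = dbaabacbb$cbbcadc
  sorted[16] = dcdbaabacbb$cbbca
sorted[10] = bcadcdbaabacbb$cb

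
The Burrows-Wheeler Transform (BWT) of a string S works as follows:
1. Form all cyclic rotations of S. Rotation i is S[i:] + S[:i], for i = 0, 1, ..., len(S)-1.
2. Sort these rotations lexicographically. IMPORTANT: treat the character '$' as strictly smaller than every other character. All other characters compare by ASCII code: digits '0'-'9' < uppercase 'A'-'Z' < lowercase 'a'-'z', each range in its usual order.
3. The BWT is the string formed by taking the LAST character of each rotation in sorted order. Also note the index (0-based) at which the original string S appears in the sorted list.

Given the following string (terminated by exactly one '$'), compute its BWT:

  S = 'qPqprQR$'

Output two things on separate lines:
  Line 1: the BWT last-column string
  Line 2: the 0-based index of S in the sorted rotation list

Answer: RqrQq$Pp
5

Derivation:
All 8 rotations (rotation i = S[i:]+S[:i]):
  rot[0] = qPqprQR$
  rot[1] = PqprQR$q
  rot[2] = qprQR$qP
  rot[3] = prQR$qPq
  rot[4] = rQR$qPqp
  rot[5] = QR$qPqpr
  rot[6] = R$qPqprQ
  rot[7] = $qPqprQR
Sorted (with $ < everything):
  sorted[0] = $qPqprQR  (last char: 'R')
  sorted[1] = PqprQR$q  (last char: 'q')
  sorted[2] = QR$qPqpr  (last char: 'r')
  sorted[3] = R$qPqprQ  (last char: 'Q')
  sorted[4] = prQR$qPq  (last char: 'q')
  sorted[5] = qPqprQR$  (last char: '$')
  sorted[6] = qprQR$qP  (last char: 'P')
  sorted[7] = rQR$qPqp  (last char: 'p')
Last column: RqrQq$Pp
Original string S is at sorted index 5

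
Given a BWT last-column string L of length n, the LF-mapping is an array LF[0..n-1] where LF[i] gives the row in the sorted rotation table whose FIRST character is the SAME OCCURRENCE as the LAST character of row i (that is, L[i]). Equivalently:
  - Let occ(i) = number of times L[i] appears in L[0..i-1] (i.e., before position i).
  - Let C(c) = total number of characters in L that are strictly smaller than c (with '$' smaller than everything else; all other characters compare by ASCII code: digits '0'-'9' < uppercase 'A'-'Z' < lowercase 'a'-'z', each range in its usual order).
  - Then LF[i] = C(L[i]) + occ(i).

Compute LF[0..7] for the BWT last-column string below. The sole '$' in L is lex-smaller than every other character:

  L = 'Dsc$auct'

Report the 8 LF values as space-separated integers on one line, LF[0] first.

Answer: 1 5 3 0 2 7 4 6

Derivation:
Char counts: '$':1, 'D':1, 'a':1, 'c':2, 's':1, 't':1, 'u':1
C (first-col start): C('$')=0, C('D')=1, C('a')=2, C('c')=3, C('s')=5, C('t')=6, C('u')=7
L[0]='D': occ=0, LF[0]=C('D')+0=1+0=1
L[1]='s': occ=0, LF[1]=C('s')+0=5+0=5
L[2]='c': occ=0, LF[2]=C('c')+0=3+0=3
L[3]='$': occ=0, LF[3]=C('$')+0=0+0=0
L[4]='a': occ=0, LF[4]=C('a')+0=2+0=2
L[5]='u': occ=0, LF[5]=C('u')+0=7+0=7
L[6]='c': occ=1, LF[6]=C('c')+1=3+1=4
L[7]='t': occ=0, LF[7]=C('t')+0=6+0=6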